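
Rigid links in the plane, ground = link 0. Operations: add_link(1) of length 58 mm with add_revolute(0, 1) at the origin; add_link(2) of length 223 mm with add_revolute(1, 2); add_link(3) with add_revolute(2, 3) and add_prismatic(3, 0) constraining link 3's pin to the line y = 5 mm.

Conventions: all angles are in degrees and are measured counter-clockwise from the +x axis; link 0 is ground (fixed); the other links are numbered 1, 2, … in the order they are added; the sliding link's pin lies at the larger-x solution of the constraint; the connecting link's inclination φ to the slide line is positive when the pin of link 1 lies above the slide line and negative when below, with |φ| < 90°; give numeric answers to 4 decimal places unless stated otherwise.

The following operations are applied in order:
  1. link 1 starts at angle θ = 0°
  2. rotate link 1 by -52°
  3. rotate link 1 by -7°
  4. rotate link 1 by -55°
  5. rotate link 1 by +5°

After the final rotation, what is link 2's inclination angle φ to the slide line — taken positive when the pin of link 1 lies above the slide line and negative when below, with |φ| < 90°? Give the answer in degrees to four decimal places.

geometry: r = 58 mm, L = 223 mm, e = 5 mm; θ starts at 0°
rotate link 1 by -52°: θ ← 0° -52° = -52°
rotate link 1 by -7°: θ ← -52° -7° = -59°
rotate link 1 by -55°: θ ← -59° -55° = -114°
rotate link 1 by +5°: θ ← -114° +5° = -109°
h = r sin θ − e = -54.840077 − 5 = -59.840077
sin φ = h / L = -59.840077 / 223 = -0.26834115
φ = arcsin(-0.26834115) = -15.565580°

-15.5656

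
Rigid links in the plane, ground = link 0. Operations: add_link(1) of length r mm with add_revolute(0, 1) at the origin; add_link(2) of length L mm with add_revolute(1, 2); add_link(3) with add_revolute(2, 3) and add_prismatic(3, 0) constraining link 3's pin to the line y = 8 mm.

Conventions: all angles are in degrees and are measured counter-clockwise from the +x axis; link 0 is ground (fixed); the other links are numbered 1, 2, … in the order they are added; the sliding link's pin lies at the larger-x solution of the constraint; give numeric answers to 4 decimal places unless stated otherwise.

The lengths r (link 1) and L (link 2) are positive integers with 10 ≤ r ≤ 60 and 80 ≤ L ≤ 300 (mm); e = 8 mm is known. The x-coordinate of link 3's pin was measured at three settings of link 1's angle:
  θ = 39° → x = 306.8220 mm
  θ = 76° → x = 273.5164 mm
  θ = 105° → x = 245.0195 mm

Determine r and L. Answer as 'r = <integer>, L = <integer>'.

constraint per measurement: (x − r cos θ)² + (r sin θ − e)² = L²
subtracting the θ₁ and θ₂ equations cancels the r² and L² terms:
r = (x₁² − x₂²) / (2[(x₁cos θ₁ + e sin θ₁) − (x₂cos θ₂ + e sin θ₂)]) = 57.0001 → r = 57
L² = (x₁ − r cos θ₁)² + (r sin θ₁ − e)² = 69696.0150 → L = 264.0000 → L = 264
check at θ₃=105°: x = 245.0195 (printed 245.0195) ✓

r = 57, L = 264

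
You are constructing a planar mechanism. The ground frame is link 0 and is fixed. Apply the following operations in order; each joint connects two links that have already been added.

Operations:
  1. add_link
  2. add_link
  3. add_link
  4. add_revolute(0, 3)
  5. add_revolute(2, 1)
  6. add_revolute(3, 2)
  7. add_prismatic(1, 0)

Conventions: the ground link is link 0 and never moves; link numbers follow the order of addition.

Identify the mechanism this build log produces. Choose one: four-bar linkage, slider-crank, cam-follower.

links: 4 (incl. ground); joints: 3 revolute, 1 prismatic, 0 higher (cam) pair, forming one closed loop
4 links, 3 revolutes + 1 prismatic in one loop → slider-crank

slider-crank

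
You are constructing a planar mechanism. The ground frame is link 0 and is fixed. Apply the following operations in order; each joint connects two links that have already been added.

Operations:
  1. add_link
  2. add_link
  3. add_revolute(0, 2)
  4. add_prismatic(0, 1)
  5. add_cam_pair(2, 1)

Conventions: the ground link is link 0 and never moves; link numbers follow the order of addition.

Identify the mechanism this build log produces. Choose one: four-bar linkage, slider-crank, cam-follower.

links: 3 (incl. ground); joints: 1 revolute, 1 prismatic, 1 higher (cam) pair, forming one closed loop
3 links, revolute + prismatic + higher pair in one loop → cam-follower

cam-follower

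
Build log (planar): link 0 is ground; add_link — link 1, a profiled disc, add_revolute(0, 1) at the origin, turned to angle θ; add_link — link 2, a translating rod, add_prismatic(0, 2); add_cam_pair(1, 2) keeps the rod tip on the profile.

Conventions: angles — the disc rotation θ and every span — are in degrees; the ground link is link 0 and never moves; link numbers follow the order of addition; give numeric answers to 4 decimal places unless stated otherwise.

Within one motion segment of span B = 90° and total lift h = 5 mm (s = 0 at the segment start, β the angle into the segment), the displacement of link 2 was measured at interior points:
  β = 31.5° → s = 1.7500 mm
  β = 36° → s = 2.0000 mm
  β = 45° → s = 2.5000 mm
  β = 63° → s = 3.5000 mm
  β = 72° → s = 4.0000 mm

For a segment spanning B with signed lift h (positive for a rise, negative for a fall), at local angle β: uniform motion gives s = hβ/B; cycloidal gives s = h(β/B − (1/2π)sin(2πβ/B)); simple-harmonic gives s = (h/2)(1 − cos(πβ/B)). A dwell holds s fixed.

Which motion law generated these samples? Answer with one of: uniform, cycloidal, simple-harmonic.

candidates at β/B = r: uniform s = h·r (linear in β); cycloidal s = h·(r − sin(2πr)/(2π)); simple-harmonic s = (h/2)(1 − cos(πr))
β=31.5°: printed 1.7500 | uniform 1.7500, cycloidal 1.1062, simple-harmonic 1.3650
β=36°: printed 2.0000 | uniform 2.0000, cycloidal 1.5323, simple-harmonic 1.7275
β=45°: printed 2.5000 | uniform 2.5000, cycloidal 2.5000, simple-harmonic 2.5000
β=63°: printed 3.5000 | uniform 3.5000, cycloidal 4.2568, simple-harmonic 3.9695
β=72°: printed 4.0000 | uniform 4.0000, cycloidal 4.7568, simple-harmonic 4.5225
only one law matches every sample → uniform

uniform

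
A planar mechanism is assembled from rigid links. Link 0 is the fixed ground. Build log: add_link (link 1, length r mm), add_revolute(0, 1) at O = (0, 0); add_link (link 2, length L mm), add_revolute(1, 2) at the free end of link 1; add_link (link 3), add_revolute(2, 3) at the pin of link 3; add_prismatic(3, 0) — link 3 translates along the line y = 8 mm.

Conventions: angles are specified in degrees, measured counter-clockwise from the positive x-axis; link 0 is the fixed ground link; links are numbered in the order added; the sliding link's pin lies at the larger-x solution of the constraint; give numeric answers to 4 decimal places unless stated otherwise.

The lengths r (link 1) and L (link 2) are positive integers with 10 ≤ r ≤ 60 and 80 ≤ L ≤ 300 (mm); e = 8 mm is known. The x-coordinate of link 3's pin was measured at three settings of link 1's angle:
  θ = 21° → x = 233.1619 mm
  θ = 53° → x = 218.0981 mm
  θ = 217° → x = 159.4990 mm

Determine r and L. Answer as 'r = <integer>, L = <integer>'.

constraint per measurement: (x − r cos θ)² + (r sin θ − e)² = L²
subtracting the θ₁ and θ₂ equations cancels the r² and L² terms:
r = (x₁² − x₂²) / (2[(x₁cos θ₁ + e sin θ₁) − (x₂cos θ₂ + e sin θ₂)]) = 41.0001 → r = 41
L² = (x₁ − r cos θ₁)² + (r sin θ₁ − e)² = 38025.0006 → L = 195.0000 → L = 195
check at θ₃=217°: x = 159.4990 (printed 159.4990) ✓

r = 41, L = 195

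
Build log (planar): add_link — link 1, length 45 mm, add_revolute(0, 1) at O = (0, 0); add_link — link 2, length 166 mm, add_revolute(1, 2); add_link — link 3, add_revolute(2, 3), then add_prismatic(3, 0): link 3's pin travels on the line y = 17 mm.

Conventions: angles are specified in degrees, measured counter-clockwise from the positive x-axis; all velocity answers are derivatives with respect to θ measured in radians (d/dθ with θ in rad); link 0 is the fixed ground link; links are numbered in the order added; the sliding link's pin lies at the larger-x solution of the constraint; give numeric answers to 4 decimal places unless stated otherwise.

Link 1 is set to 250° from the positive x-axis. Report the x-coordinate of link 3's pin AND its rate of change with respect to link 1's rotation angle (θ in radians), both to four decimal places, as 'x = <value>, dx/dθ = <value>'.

geometry: r = 45 mm, L = 166 mm, e = 17 mm
crank pin P = (r cos θ, r sin θ) = (-15.390906, -42.286168)
h = r sin θ − e = -42.286168 − 17 = -59.286168
x = r cos θ + √(L² − h²) = -15.390906 + 155.052089 = 139.661183
dx/dθ = −r sin θ − h·r cos θ/√(L² − h²) (θ in radians; h = -59.286168) = 36.401256

x = 139.6612, dx/dθ = 36.4013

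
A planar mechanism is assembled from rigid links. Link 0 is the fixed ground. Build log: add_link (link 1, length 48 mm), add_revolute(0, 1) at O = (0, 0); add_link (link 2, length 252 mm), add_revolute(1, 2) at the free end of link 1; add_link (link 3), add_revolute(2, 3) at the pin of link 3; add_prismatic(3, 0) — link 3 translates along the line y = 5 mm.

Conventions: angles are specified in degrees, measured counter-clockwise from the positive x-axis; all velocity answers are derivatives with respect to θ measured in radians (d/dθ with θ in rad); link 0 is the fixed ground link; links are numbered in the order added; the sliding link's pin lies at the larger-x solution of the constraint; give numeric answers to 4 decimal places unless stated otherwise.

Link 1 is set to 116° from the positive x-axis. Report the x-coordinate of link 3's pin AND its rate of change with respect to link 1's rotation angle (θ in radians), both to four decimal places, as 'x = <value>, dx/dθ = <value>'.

geometry: r = 48 mm, L = 252 mm, e = 5 mm
crank pin P = (r cos θ, r sin θ) = (-21.041815, 43.142114)
h = r sin θ − e = 43.142114 − 5 = 38.142114
x = r cos θ + √(L² − h²) = -21.041815 + 249.096726 = 228.054911
dx/dθ = −r sin θ − h·r cos θ/√(L² − h²) (θ in radians; h = 38.142114) = -39.920156

x = 228.0549, dx/dθ = -39.9202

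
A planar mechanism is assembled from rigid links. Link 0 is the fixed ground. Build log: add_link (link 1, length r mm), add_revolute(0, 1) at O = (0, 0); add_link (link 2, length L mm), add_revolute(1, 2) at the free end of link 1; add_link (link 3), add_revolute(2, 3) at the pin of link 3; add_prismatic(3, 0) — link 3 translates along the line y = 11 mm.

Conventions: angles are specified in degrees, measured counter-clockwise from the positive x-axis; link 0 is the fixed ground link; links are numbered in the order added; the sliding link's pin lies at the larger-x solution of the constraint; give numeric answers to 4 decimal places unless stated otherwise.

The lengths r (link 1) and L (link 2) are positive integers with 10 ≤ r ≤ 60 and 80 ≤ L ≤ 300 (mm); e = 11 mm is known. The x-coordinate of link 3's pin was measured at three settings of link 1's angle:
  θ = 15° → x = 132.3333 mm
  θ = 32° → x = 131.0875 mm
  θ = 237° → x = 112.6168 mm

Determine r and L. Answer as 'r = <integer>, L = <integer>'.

constraint per measurement: (x − r cos θ)² + (r sin θ − e)² = L²
subtracting the θ₁ and θ₂ equations cancels the r² and L² terms:
r = (x₁² − x₂²) / (2[(x₁cos θ₁ + e sin θ₁) − (x₂cos θ₂ + e sin θ₂)]) = 12.0002 → r = 12
L² = (x₁ − r cos θ₁)² + (r sin θ₁ − e)² = 14640.9944 → L = 121.0000 → L = 121
check at θ₃=237°: x = 112.6168 (printed 112.6168) ✓

r = 12, L = 121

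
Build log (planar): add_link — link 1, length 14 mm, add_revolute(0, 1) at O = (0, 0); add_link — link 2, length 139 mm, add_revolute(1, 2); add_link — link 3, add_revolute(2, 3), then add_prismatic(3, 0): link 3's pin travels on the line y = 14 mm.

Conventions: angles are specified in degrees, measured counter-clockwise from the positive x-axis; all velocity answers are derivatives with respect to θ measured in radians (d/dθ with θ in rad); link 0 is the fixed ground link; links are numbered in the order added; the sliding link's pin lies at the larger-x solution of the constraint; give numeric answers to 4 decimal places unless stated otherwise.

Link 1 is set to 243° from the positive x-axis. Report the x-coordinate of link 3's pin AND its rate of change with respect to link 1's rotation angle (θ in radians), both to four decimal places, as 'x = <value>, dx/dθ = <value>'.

geometry: r = 14 mm, L = 139 mm, e = 14 mm
crank pin P = (r cos θ, r sin θ) = (-6.355867, -12.474091)
h = r sin θ − e = -12.474091 − 14 = -26.474091
x = r cos θ + √(L² − h²) = -6.355867 + 136.455570 = 130.099703
dx/dθ = −r sin θ − h·r cos θ/√(L² − h²) (θ in radians; h = -26.474091) = 11.240973

x = 130.0997, dx/dθ = 11.2410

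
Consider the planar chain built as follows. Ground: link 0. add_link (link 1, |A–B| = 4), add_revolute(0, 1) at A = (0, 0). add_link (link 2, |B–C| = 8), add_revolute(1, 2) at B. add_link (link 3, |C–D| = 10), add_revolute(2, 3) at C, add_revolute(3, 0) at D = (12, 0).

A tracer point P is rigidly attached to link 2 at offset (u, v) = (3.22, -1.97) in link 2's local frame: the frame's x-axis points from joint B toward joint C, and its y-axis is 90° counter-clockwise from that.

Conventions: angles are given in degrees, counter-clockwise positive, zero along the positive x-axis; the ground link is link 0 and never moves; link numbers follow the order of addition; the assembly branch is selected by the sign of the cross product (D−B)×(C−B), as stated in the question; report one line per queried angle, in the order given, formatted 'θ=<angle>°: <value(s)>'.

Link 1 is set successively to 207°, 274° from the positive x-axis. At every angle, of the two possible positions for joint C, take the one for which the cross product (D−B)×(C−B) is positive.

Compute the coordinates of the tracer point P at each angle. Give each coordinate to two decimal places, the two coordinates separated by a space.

A=(0,0), D=(12.00,0)
θ=207°: B = A + 4.00·(cos207°, sin207°) = (-3.5640, -1.8160)
θ=207°: |BD| = 15.6696
θ=207°: circle(B,8.00) ∩ circle(D,10.00): a=6.6861, h=4.3928
θ=207°:   candidates: C₊=(2.5679,3.3220) cross=68.833; C₋=(3.5861,-5.4043) cross=-68.833
θ=207°:   branch + wants cross > 0 → take C=(2.5679,3.3220) (cross=68.833)
θ=207°: ex = (C−B)/|BC| = (0.7665,0.6423); ey = (-0.6423,0.7665)
θ=207°: P = B + 3.22·ex + -1.97·ey = (0.1693,-1.2579)
θ=274°: B = A + 4.00·(cos274°, sin274°) = (0.2790, -3.9903)
θ=274°: |BD| = 12.3816
θ=274°: circle(B,8.00) ∩ circle(D,10.00): a=4.7370, h=6.4468
θ=274°:   candidates: C₊=(2.6857,3.6392) cross=79.821; C₋=(6.8409,-8.5664) cross=-79.821
θ=274°:   branch + wants cross > 0 → take C=(2.6857,3.6392) (cross=79.821)
θ=274°: ex = (C−B)/|BC| = (0.3008,0.9537); ey = (-0.9537,0.3008)
θ=274°: P = B + 3.22·ex + -1.97·ey = (3.1264,-1.5121)

θ=207°: 0.17 -1.26
θ=274°: 3.13 -1.51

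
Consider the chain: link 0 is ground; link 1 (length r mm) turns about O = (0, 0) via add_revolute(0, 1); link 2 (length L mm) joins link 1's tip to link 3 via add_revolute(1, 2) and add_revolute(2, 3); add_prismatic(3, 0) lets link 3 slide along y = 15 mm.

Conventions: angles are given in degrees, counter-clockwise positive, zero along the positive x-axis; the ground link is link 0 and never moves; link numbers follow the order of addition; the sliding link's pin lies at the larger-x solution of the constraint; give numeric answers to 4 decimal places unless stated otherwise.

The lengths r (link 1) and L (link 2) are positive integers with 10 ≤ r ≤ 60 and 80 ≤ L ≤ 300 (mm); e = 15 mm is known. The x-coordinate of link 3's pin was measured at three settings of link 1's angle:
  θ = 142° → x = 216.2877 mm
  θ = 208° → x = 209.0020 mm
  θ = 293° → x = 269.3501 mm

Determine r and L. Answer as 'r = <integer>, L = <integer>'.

constraint per measurement: (x − r cos θ)² + (r sin θ − e)² = L²
subtracting the θ₁ and θ₂ equations cancels the r² and L² terms:
r = (x₁² − x₂²) / (2[(x₁cos θ₁ + e sin θ₁) − (x₂cos θ₂ + e sin θ₂)]) = 51.0000 → r = 51
L² = (x₁ − r cos θ₁)² + (r sin θ₁ − e)² = 66048.9845 → L = 257.0000 → L = 257
check at θ₃=293°: x = 269.3501 (printed 269.3501) ✓

r = 51, L = 257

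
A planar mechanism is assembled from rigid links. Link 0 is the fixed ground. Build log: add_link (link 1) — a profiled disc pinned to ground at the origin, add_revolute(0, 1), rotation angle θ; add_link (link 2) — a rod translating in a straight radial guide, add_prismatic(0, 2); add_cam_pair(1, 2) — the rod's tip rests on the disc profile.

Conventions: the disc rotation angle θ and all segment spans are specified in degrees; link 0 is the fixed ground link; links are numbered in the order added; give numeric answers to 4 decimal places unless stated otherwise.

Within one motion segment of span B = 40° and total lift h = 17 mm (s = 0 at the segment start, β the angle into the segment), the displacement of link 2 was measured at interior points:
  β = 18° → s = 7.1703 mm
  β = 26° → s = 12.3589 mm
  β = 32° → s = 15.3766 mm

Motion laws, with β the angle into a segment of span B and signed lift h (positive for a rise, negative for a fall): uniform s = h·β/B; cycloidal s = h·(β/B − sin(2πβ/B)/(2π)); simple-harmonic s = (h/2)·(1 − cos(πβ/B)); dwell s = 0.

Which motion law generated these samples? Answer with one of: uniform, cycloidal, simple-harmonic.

candidates at β/B = r: uniform s = h·r (linear in β); cycloidal s = h·(r − sin(2πr)/(2π)); simple-harmonic s = (h/2)(1 − cos(πr))
β=18°: printed 7.1703 | uniform 7.6500, cycloidal 6.8139, simple-harmonic 7.1703
β=26°: printed 12.3589 | uniform 11.0500, cycloidal 13.2389, simple-harmonic 12.3589
β=32°: printed 15.3766 | uniform 13.6000, cycloidal 16.1732, simple-harmonic 15.3766
only one law matches every sample → simple-harmonic

simple-harmonic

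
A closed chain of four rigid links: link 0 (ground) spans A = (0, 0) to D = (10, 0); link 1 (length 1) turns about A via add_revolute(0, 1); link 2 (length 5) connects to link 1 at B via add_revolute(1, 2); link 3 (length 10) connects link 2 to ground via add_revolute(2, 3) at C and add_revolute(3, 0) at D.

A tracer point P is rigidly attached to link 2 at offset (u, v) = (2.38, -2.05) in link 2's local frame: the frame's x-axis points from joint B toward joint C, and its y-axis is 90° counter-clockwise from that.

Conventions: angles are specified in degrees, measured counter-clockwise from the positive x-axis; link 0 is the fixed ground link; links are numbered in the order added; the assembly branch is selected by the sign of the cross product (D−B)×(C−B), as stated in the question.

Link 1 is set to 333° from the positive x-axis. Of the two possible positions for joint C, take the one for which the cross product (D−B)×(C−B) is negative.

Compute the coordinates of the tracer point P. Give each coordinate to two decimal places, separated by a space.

A=(0,0), D=(10.00,0)
B = A + 1.00·(cos333°, sin333°) = (0.8910, -0.4540)
|BD| = 9.1203
circle(B,5.00) ∩ circle(D,10.00): a=0.4484, h=4.9798
  candidates: C₊=(1.0910,4.5420) cross=45.418; C₋=(1.5868,-5.4053) cross=-45.418
  branch - wants cross < 0 → take C=(1.5868,-5.4053) (cross=-45.418)
ex = (C−B)/|BC| = (0.1392,-0.9903); ey = (0.9903,0.1392)
P = B + 2.38·ex + -2.05·ey = (-0.8079,-3.0961)

-0.81 -3.10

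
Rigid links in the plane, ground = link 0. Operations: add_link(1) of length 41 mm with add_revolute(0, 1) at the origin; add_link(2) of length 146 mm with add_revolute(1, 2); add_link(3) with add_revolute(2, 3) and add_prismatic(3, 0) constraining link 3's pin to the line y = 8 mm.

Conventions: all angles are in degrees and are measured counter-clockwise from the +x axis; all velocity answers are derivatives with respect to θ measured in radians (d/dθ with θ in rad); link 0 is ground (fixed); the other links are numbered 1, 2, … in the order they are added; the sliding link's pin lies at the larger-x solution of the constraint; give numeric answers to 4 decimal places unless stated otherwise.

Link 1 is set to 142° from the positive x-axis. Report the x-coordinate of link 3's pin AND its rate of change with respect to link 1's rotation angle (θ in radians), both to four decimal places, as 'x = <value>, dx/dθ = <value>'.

geometry: r = 41 mm, L = 146 mm, e = 8 mm
crank pin P = (r cos θ, r sin θ) = (-32.308441, 25.242120)
h = r sin θ − e = 25.242120 − 8 = 17.242120
x = r cos θ + √(L² − h²) = -32.308441 + 144.978306 = 112.669865
dx/dθ = −r sin θ − h·r cos θ/√(L² − h²) (θ in radians; h = 17.242120) = -21.399711

x = 112.6699, dx/dθ = -21.3997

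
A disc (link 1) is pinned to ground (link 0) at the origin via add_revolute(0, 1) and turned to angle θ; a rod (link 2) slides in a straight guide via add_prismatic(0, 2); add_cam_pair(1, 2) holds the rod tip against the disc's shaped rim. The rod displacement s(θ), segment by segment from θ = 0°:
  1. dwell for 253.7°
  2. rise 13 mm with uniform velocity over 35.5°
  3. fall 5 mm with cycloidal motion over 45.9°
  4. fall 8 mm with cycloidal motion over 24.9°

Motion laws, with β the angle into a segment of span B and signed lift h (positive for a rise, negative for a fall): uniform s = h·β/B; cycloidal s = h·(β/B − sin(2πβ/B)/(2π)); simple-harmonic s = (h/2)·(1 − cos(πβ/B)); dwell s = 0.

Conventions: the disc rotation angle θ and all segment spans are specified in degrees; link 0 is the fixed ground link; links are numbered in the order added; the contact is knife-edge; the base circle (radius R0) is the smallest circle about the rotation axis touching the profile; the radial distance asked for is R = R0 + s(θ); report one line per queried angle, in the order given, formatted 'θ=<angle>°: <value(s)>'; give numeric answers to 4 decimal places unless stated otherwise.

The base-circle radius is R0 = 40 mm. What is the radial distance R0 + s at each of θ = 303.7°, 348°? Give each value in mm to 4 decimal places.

segment 1 (0° to 253.7°, dwell): s unchanged at 0.0000
segment 2 (253.7° to 289.2°, uniform, h = 13) is passed completely: s = 0.0000 + (13) = 13.0000
θ = 303.7° falls in segment 3 (289.2° to 335.1°, cycloidal, h = -5): β = 303.7 − 289.2 = 14.5°, B = 45.9°; Δs = -5·(0.3159 − sin(2π·0.3159)/(2π)) = -0.8510; s = 13.0000 − 0.8510 = 12.1490
segment 3 (289.2° to 335.1°, cycloidal, h = -5) is passed completely: s = 13.0000 + (-5) = 8.0000
θ = 348° falls in segment 4 (335.1° to 360°, cycloidal, h = -8): β = 348 − 335.1 = 12.9°, B = 24.9°; Δs = -8·(0.5181 − sin(2π·0.5181)/(2π)) = -4.2888; s = 8.0000 − 4.2888 = 3.7112
θ=303.7°: R = R0 + s = 40 + 12.1490 = 52.1490
θ=348°: R = R0 + s = 40 + 3.7112 = 43.7112

θ=303.7°: 52.1490
θ=348°: 43.7112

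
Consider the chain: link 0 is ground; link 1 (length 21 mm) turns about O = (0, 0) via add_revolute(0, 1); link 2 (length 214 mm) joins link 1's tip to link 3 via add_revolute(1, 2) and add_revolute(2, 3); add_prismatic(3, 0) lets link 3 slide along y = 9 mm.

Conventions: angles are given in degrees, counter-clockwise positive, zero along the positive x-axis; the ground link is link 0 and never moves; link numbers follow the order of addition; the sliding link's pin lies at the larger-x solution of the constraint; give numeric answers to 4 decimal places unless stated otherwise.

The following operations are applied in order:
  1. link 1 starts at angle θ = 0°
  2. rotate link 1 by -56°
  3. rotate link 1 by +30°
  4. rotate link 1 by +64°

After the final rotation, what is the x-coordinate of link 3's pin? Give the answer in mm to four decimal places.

geometry: r = 21 mm, L = 214 mm, e = 9 mm; θ starts at 0°
rotate link 1 by -56°: θ ← 0° -56° = -56°
rotate link 1 by +30°: θ ← -56° +30° = -26°
rotate link 1 by +64°: θ ← -26° +64° = 38°
crank pin P = (r cos θ, r sin θ) = (16.548226, 12.928891)
h = r sin θ − e = 12.928891 − 9 = 3.928891
x = r cos θ + √(L² − h²) = 16.548226 + 213.963931 = 230.512157

230.5122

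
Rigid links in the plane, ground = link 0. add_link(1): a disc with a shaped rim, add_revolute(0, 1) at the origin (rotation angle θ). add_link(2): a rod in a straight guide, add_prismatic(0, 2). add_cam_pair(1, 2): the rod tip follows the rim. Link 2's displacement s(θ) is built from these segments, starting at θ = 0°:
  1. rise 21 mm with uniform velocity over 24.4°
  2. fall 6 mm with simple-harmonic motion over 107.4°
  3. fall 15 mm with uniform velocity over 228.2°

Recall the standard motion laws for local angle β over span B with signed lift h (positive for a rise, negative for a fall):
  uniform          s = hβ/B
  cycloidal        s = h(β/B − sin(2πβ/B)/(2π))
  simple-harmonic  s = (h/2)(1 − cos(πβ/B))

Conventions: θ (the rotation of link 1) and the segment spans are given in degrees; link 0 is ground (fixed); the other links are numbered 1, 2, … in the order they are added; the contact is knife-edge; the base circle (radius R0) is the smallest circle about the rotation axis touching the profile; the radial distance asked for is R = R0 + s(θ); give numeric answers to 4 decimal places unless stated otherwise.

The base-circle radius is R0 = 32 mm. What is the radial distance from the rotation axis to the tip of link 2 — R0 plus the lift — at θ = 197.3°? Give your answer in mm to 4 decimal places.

segment 1 (0° to 24.4°, uniform, h = 21) is passed completely: s = 0.0000 + (21) = 21.0000
segment 2 (24.4° to 131.8°, simple-harmonic, h = -6) is passed completely: s = 21.0000 + (-6) = 15.0000
θ = 197.3° falls in segment 3 (131.8° to 360°, uniform, h = -15): β = 197.3 − 131.8 = 65.5°, B = 228.2°; Δs = -15·65.5/228.2 = -4.3054; s = 15.0000 − 4.3054 = 10.6946
R = R0 + s = 32 + 10.6946 = 42.6946

42.6946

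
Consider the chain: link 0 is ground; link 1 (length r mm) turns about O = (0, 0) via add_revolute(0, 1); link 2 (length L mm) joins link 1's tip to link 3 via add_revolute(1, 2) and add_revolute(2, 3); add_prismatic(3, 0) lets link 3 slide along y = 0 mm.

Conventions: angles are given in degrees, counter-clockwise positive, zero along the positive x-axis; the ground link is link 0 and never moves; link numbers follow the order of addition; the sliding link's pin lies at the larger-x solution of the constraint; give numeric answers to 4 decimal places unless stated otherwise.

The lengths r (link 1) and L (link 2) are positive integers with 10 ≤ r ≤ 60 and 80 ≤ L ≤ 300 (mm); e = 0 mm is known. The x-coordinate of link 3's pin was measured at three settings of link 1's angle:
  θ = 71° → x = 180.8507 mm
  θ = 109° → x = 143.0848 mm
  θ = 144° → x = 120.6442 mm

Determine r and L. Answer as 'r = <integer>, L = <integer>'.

constraint per measurement: (x − r cos θ)² + (r sin θ − e)² = L²
subtracting the θ₁ and θ₂ equations cancels the r² and L² terms:
r = (x₁² − x₂²) / (2[(x₁cos θ₁ + e sin θ₁) − (x₂cos θ₂ + e sin θ₂)]) = 58.0000 → r = 58
L² = (x₁ − r cos θ₁)² + (r sin θ₁ − e)² = 29240.9852 → L = 171.0000 → L = 171
check at θ₃=144°: x = 120.6442 (printed 120.6442) ✓

r = 58, L = 171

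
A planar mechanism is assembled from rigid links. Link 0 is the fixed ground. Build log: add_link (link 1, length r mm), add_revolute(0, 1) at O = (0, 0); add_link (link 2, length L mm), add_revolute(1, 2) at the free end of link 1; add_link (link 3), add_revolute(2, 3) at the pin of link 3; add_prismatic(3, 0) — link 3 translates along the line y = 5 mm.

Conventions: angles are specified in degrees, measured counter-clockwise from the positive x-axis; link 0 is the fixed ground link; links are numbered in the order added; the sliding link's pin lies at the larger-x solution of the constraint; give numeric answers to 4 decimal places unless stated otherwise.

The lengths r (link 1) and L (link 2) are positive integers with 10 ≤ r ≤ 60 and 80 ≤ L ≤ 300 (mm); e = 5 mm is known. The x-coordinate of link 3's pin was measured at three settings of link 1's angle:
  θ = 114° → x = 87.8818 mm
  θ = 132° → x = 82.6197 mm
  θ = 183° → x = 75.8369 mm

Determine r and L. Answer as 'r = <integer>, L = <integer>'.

constraint per measurement: (x − r cos θ)² + (r sin θ − e)² = L²
subtracting the θ₁ and θ₂ equations cancels the r² and L² terms:
r = (x₁² − x₂²) / (2[(x₁cos θ₁ + e sin θ₁) − (x₂cos θ₂ + e sin θ₂)]) = 22.0002 → r = 22
L² = (x₁ − r cos θ₁)² + (r sin θ₁ − e)² = 9603.9997 → L = 98.0000 → L = 98
check at θ₃=183°: x = 75.8369 (printed 75.8369) ✓

r = 22, L = 98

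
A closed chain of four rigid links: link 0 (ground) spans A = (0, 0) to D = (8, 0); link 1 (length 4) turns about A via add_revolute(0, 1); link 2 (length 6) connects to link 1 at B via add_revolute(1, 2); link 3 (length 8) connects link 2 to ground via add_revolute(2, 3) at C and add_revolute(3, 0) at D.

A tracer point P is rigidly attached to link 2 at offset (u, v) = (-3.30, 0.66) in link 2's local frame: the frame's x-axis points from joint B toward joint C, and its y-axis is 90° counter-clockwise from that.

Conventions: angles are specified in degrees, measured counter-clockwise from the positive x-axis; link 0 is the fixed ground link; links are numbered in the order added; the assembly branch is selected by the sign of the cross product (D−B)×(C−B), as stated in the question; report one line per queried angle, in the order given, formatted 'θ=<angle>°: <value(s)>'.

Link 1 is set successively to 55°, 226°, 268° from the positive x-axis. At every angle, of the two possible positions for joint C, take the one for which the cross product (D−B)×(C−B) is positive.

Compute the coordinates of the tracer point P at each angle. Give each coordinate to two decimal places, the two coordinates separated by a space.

A=(0,0), D=(8.00,0)
θ=55°: B = A + 4.00·(cos55°, sin55°) = (2.2943, 3.2766)
θ=55°: |BD| = 6.5796
θ=55°: circle(B,6.00) ∩ circle(D,8.00): a=1.1620, h=5.8864
θ=55°:   candidates: C₊=(6.2334,7.8025) cross=38.730; C₋=(0.3706,-2.4066) cross=-38.730
θ=55°:   branch + wants cross > 0 → take C=(6.2334,7.8025) (cross=38.730)
θ=55°: ex = (C−B)/|BC| = (0.6565,0.7543); ey = (-0.7543,0.6565)
θ=55°: P = B + -3.30·ex + 0.66·ey = (-0.3700,1.2207)
θ=226°: B = A + 4.00·(cos226°, sin226°) = (-2.7786, -2.8774)
θ=226°: |BD| = 11.1561
θ=226°: circle(B,6.00) ∩ circle(D,8.00): a=4.3231, h=4.1606
θ=226°:   candidates: C₊=(0.3251,2.2575) cross=46.416; C₋=(2.4713,-5.7822) cross=-46.416
θ=226°:   branch + wants cross > 0 → take C=(0.3251,2.2575) (cross=46.416)
θ=226°: ex = (C−B)/|BC| = (0.5173,0.8558); ey = (-0.8558,0.5173)
θ=226°: P = B + -3.30·ex + 0.66·ey = (-5.0505,-5.3601)
θ=268°: B = A + 4.00·(cos268°, sin268°) = (-0.1396, -3.9976)
θ=268°: |BD| = 9.0683
θ=268°: circle(B,6.00) ∩ circle(D,8.00): a=2.9903, h=5.2017
θ=268°:   candidates: C₊=(0.2514,1.9897) cross=47.171; C₋=(4.8375,-7.3484) cross=-47.171
θ=268°:   branch + wants cross > 0 → take C=(0.2514,1.9897) (cross=47.171)
θ=268°: ex = (C−B)/|BC| = (0.0652,0.9979); ey = (-0.9979,0.0652)
θ=268°: P = B + -3.30·ex + 0.66·ey = (-1.0132,-7.2475)

θ=55°: -0.37 1.22
θ=226°: -5.05 -5.36
θ=268°: -1.01 -7.25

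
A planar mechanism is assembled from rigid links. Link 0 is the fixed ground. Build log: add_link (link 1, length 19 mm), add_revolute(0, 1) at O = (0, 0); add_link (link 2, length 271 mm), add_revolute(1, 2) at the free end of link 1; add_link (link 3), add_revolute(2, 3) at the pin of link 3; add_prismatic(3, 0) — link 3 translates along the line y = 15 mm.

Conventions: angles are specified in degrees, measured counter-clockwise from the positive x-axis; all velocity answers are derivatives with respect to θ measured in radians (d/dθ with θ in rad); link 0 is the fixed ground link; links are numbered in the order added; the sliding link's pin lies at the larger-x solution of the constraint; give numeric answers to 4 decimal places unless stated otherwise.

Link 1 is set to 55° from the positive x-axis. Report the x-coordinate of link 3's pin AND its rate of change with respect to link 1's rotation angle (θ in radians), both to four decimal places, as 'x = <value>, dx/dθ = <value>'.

geometry: r = 19 mm, L = 271 mm, e = 15 mm
crank pin P = (r cos θ, r sin θ) = (10.897952, 15.563889)
h = r sin θ − e = 15.563889 − 15 = 0.563889
x = r cos θ + √(L² − h²) = 10.897952 + 270.999413 = 281.897366
dx/dθ = −r sin θ − h·r cos θ/√(L² − h²) (θ in radians; h = 0.563889) = -15.586565

x = 281.8974, dx/dθ = -15.5866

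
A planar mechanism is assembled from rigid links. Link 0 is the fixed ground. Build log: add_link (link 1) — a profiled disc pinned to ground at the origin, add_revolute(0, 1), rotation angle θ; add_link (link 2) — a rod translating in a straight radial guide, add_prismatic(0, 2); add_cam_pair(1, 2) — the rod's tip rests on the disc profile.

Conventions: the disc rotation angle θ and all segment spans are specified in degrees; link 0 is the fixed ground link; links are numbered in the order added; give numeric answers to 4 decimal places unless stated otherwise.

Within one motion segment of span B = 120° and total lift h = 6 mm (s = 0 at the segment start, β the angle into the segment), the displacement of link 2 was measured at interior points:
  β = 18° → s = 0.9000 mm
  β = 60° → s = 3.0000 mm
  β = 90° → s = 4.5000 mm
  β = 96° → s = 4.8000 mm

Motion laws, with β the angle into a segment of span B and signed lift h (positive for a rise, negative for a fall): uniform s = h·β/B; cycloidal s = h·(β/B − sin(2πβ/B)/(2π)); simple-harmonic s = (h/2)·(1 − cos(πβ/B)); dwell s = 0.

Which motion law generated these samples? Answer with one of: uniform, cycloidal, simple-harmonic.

candidates at β/B = r: uniform s = h·r (linear in β); cycloidal s = h·(r − sin(2πr)/(2π)); simple-harmonic s = (h/2)(1 − cos(πr))
β=18°: printed 0.9000 | uniform 0.9000, cycloidal 0.1274, simple-harmonic 0.3270
β=60°: printed 3.0000 | uniform 3.0000, cycloidal 3.0000, simple-harmonic 3.0000
β=90°: printed 4.5000 | uniform 4.5000, cycloidal 5.4549, simple-harmonic 5.1213
β=96°: printed 4.8000 | uniform 4.8000, cycloidal 5.7082, simple-harmonic 5.4271
only one law matches every sample → uniform

uniform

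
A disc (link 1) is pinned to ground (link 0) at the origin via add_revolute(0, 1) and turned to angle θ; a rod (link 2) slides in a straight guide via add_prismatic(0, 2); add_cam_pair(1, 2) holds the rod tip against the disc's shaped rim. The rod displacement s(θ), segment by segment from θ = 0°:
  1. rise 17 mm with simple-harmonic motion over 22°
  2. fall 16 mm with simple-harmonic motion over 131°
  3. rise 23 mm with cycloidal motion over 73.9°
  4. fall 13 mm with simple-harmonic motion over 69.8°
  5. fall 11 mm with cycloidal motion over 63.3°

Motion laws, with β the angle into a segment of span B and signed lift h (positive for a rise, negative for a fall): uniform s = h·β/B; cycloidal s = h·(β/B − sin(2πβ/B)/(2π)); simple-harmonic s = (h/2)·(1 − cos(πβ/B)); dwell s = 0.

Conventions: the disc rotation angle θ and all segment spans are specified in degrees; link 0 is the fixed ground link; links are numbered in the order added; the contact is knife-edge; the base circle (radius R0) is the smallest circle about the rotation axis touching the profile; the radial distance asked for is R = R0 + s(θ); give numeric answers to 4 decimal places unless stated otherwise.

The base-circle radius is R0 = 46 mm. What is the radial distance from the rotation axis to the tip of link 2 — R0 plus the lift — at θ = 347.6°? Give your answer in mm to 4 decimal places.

segment 1 (0° to 22°, simple-harmonic, h = 17) is passed completely: s = 0.0000 + (17) = 17.0000
segment 2 (22° to 153°, simple-harmonic, h = -16) is passed completely: s = 17.0000 + (-16) = 1.0000
segment 3 (153° to 226.9°, cycloidal, h = 23) is passed completely: s = 1.0000 + (23) = 24.0000
segment 4 (226.9° to 296.7°, simple-harmonic, h = -13) is passed completely: s = 24.0000 + (-13) = 11.0000
θ = 347.6° falls in segment 5 (296.7° to 360°, cycloidal, h = -11): β = 347.6 − 296.7 = 50.9°, B = 63.3°; Δs = -11·(0.8041 − sin(2π·0.8041)/(2π)) = -10.4957; s = 11.0000 − 10.4957 = 0.5043
R = R0 + s = 46 + 0.5043 = 46.5043

46.5043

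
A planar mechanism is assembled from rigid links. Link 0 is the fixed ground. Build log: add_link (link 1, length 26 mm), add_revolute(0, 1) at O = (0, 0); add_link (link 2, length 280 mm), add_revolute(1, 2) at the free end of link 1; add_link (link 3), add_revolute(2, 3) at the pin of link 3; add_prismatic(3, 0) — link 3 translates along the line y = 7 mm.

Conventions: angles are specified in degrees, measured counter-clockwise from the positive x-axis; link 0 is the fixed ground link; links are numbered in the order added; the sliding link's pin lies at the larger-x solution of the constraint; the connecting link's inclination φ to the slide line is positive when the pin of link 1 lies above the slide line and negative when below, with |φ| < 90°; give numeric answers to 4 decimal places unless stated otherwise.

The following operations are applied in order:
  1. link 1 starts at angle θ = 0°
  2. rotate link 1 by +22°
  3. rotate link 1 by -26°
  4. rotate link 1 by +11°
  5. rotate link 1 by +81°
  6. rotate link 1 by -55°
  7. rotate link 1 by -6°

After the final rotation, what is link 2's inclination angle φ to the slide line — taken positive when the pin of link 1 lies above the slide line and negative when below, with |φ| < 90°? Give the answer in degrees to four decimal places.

geometry: r = 26 mm, L = 280 mm, e = 7 mm; θ starts at 0°
rotate link 1 by +22°: θ ← 0° +22° = 22°
rotate link 1 by -26°: θ ← 22° -26° = -4°
rotate link 1 by +11°: θ ← -4° +11° = 7°
rotate link 1 by +81°: θ ← 7° +81° = 88°
rotate link 1 by -55°: θ ← 88° -55° = 33°
rotate link 1 by -6°: θ ← 33° -6° = 27°
h = r sin θ − e = 11.803753 − 7 = 4.803753
sin φ = h / L = 4.803753 / 280 = 0.01715626
φ = arcsin(0.01715626) = 0.983030°

0.9830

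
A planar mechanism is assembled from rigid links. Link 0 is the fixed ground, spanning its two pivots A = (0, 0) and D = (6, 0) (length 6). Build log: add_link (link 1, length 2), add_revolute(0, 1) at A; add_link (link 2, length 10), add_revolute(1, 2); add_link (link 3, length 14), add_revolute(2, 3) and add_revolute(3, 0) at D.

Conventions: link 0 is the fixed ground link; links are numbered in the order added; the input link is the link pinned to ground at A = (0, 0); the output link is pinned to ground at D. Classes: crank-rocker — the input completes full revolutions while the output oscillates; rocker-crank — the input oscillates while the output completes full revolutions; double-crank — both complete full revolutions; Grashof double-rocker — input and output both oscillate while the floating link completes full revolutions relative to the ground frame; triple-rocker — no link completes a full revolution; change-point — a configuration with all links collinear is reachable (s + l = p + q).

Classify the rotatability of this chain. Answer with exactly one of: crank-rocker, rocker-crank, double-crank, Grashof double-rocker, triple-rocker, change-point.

lengths: ground=6, input=2, coupler=10, output=14
sorted: s=2 (shortest), l=14 (longest), p+q=16
s + l = 16 vs p + q = 16
s + l = p + q → change-point (collinear configuration reachable)

change-point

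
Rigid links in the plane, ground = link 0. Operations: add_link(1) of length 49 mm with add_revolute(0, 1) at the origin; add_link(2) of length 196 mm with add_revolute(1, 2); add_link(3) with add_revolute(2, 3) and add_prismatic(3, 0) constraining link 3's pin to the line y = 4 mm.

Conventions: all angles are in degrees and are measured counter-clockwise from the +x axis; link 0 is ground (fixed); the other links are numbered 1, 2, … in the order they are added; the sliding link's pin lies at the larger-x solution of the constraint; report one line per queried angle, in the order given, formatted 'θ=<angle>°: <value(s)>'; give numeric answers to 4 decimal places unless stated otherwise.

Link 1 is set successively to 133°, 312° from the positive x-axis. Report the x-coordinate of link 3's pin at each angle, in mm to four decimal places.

geometry: r = 49 mm, L = 196 mm, e = 4 mm
θ=133°: crank pin P = (r cos θ, r sin θ) = (-33.417920, 35.836331)
θ=133°: h = r sin θ − e = 35.836331 − 4 = 31.836331
θ=133°: x = r cos θ + √(L² − h²) = -33.417920 + 193.397125 = 159.979205
θ=312°: crank pin P = (r cos θ, r sin θ) = (32.787400, -36.414096)
θ=312°: h = r sin θ − e = -36.414096 − 4 = -40.414096
θ=312°: x = r cos θ + √(L² − h²) = 32.787400 + 191.788166 = 224.575566

θ=133°: 159.9792
θ=312°: 224.5756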